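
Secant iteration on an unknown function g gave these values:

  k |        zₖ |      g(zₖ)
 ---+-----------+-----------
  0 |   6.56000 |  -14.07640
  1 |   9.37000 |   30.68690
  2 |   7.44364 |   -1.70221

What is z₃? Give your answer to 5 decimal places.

7.54488

z₃ = 7.44364 − (-1.70221)·(7.44364 − 9.37000) / (-1.70221 − 30.68690)
   = 7.44364 − (3.2790693)/(-32.3891100) = 7.5448799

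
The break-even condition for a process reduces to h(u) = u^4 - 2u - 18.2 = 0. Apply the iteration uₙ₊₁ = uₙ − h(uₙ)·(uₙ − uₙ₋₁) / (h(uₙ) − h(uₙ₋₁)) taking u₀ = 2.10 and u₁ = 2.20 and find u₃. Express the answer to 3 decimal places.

2.179

h(2.10) = -2.95190, h(2.20) = 0.82560
u₂ = 2.20000 − 0.82560·(2.20000 − 2.10000) / (0.82560 − (-2.95190)) = 2.20000 − (0.08256)/(3.77750) = 2.17814
h(2.17814) = -0.04779
u₃ = 2.17814 − (-0.04779)·(2.17814 − 2.20000) / (-0.04779 − 0.82560) = 2.17814 − (0.00104)/(-0.87339) = 2.17934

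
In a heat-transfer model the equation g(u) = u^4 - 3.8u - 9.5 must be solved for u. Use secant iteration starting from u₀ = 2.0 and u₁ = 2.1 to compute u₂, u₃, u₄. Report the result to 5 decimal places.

2.03585, 2.03768, 2.03778

g(2.0) = -1.1000000, g(2.1) = 1.9681000
u₂ = 2.1000000 − 1.9681000·(2.1000000 − 2.0000000) / (1.9681000 − (-1.1000000)) = 2.1000000 − (0.1968100)/(3.0681000) = 2.0358528
g(2.0358528) = -0.0577303
u₃ = 2.0358528 − (-0.0577303)·(2.0358528 − 2.1000000) / (-0.0577303 − 1.9681000) = 2.0358528 − (0.0037032)/(-2.0258303) = 2.0376808
g(2.0376808) = -0.0028947
u₄ = 2.0376808 − (-0.0028947)·(2.0376808 − 2.0358528) / (-0.0028947 − (-0.0577303)) = 2.0376808 − (-0.0000053)/(0.0548356) = 2.0377773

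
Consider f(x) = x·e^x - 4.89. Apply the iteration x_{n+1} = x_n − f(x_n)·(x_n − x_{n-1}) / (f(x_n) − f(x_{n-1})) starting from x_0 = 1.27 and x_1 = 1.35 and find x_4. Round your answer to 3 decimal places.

f(1.27) = -0.36772, f(1.35) = 0.31752
x_2 = 1.35000 − 0.31752·(1.35000 − 1.27000) / (0.31752 − (-0.36772)) = 1.35000 − (0.02540)/(0.68524) = 1.31293
f(1.31293) = -0.00978
x_3 = 1.31293 − (-0.00978)·(1.31293 − 1.35000) / (-0.00978 − 0.31752) = 1.31293 − (0.00036)/(-0.32730) = 1.31404
f(1.31404) = -0.00025
x_4 = 1.31404 − (-0.00025)·(1.31404 − 1.31293) / (-0.00025 − (-0.00978)) = 1.31404 − (0.00000)/(0.00953) = 1.31407

1.314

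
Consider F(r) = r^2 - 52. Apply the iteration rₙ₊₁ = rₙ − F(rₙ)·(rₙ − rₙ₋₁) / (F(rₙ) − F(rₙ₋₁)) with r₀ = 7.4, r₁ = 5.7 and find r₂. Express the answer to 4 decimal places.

F(7.4) = 2.760000, F(5.7) = -19.510000
r₂ = 5.700000 − (-19.510000)·(5.700000 − 7.400000) / (-19.510000 − 2.760000) = 5.700000 − (33.167000)/(-22.270000) = 7.189313

7.1893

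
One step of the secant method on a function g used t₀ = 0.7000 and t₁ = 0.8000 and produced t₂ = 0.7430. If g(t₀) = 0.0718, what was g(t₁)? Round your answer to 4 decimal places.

-0.0952

The secant line through (0.7000, 0.0718) and (0.8000, g(t₁)) crosses zero at t₂ = 0.7430.
So (0.7000, 0.0718), (0.8000, g(t₁)), (0.7430, 0) are collinear:
g(t₁) = 0.0718 · (0.8000 − 0.7430) / (0.7000 − 0.7430) = 0.0718 · (0.057000)/(-0.043000) = -0.095177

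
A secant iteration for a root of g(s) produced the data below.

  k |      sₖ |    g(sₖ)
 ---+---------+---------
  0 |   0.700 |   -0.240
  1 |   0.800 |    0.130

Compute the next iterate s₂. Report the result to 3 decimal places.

0.765

s₂ = 0.800 − 0.130·(0.800 − 0.700) / (0.130 − (-0.240))
   = 0.800 − (0.01300)/(0.37000) = 0.76486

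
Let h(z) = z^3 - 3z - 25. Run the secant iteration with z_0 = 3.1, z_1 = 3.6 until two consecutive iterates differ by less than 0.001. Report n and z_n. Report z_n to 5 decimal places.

n = 5, z_n = 3.26463

h(3.1) = -4.5090000, h(3.6) = 10.8560000
z_2 = 3.6000000 − 10.8560000·(0.5000000)/(15.3650000) = 3.2467296;  |Δ| = 0.3532704
h(3.2467296) = -0.5155909
z_3 = 3.2467296 − (-0.5155909)·(-0.3532704)/(-11.3715909) = 3.2627470;  |Δ| = 0.0160174
h(3.2627470) = -0.0546105
z_4 = 3.2627470 − (-0.0546105)·(0.0160174)/(0.4609805) = 3.2646445;  |Δ| = 0.0018975
h(3.2646445) = 0.0003323
z_5 = 3.2646445 − 0.0003323·(0.0018975)/(0.0549427) = 3.2646330;  |Δ| = 0.0000115
|z_5 − z_4| = 0.0000115 < 0.001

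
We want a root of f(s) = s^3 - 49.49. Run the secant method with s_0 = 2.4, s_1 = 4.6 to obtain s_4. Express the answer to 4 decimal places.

3.6788

f(2.4) = -35.666000, f(4.6) = 47.846000
s_2 = 4.600000 − 47.846000·(4.600000 − 2.400000) / (47.846000 − (-35.666000)) = 4.600000 − (105.261200)/(83.512000) = 3.339568
f(3.339568) = -12.244753
s_3 = 3.339568 − (-12.244753)·(3.339568 − 4.600000) / (-12.244753 − 47.846000) = 3.339568 − (15.433679)/(-60.090753) = 3.596407
f(3.596407) = -2.973538
s_4 = 3.596407 − (-2.973538)·(3.596407 − 3.339568) / (-2.973538 − (-12.244753)) = 3.596407 − (-0.763722)/(9.271214) = 3.678783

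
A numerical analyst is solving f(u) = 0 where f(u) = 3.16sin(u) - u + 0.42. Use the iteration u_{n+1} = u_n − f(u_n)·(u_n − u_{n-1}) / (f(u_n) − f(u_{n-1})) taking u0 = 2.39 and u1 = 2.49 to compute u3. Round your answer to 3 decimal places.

2.446

f(2.39) = 0.18766, f(2.49) = -0.15361
u2 = 2.49000 − (-0.15361)·(2.49000 − 2.39000) / (-0.15361 − 0.18766) = 2.49000 − (-0.01536)/(-0.34127) = 2.44499
f(2.44499) = 0.00252
u3 = 2.44499 − 0.00252·(2.44499 − 2.49000) / (0.00252 − (-0.15361)) = 2.44499 − (-0.00011)/(0.15613) = 2.44572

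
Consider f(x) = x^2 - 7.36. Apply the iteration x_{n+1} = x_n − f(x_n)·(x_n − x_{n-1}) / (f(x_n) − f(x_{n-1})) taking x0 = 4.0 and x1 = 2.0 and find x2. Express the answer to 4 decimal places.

2.5600

f(4.0) = 8.640000, f(2.0) = -3.360000
x2 = 2.000000 − (-3.360000)·(2.000000 − 4.000000) / (-3.360000 − 8.640000) = 2.000000 − (6.720000)/(-12.000000) = 2.560000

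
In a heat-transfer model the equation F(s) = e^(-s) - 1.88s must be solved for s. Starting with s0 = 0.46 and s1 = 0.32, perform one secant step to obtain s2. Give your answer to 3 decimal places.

0.369

F(0.46) = -0.23352, F(0.32) = 0.12455
s2 = 0.32000 − 0.12455·(0.32000 − 0.46000) / (0.12455 − (-0.23352)) = 0.32000 − (-0.01744)/(0.35807) = 0.36870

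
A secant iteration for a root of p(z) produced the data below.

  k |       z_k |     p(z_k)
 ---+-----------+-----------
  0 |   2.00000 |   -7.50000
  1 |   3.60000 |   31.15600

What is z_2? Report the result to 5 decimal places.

2.31043

z_2 = 3.60000 − 31.15600·(3.60000 − 2.00000) / (31.15600 − (-7.50000))
   = 3.60000 − (49.8496000)/(38.6560000) = 2.3104305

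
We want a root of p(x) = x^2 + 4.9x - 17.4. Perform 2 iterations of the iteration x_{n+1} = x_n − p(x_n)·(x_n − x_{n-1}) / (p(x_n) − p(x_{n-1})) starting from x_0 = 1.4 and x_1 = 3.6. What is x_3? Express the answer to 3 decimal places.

2.374

p(1.4) = -8.58000, p(3.6) = 13.20000
x_2 = 3.60000 − 13.20000·(3.60000 − 1.40000) / (13.20000 − (-8.58000)) = 3.60000 − (29.04000)/(21.78000) = 2.26667
p(2.26667) = -1.15556
x_3 = 2.26667 − (-1.15556)·(2.26667 − 3.60000) / (-1.15556 − 13.20000) = 2.26667 − (1.54074)/(-14.35556) = 2.37399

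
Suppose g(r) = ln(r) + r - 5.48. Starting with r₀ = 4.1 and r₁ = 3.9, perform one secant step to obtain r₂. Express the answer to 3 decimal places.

4.075

g(4.1) = 0.03099, g(3.9) = -0.21902
r₂ = 3.90000 − (-0.21902)·(3.90000 − 4.10000) / (-0.21902 − 0.03099) = 3.90000 − (0.04380)/(-0.25001) = 4.07521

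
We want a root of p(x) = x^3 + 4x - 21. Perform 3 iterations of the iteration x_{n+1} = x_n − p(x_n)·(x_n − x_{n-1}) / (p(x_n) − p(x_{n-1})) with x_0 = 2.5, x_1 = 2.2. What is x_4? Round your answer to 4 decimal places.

2.2814

p(2.5) = 4.625000, p(2.2) = -1.552000
x_2 = 2.200000 − (-1.552000)·(2.200000 − 2.500000) / (-1.552000 − 4.625000) = 2.200000 − (0.465600)/(-6.177000) = 2.275376
p(2.275376) = -0.118102
x_3 = 2.275376 − (-0.118102)·(2.275376 − 2.200000) / (-0.118102 − (-1.552000)) = 2.275376 − (-0.008902)/(1.433898) = 2.281585
p(2.281585) = 0.003422
x_4 = 2.281585 − 0.003422·(2.281585 − 2.275376) / (0.003422 − (-0.118102)) = 2.281585 − (0.000021)/(0.121525) = 2.281410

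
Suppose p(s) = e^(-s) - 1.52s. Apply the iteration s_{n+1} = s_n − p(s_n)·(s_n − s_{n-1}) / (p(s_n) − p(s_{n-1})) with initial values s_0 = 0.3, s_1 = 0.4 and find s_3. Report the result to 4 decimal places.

p(0.3) = 0.284818, p(0.4) = 0.062320
s_2 = 0.400000 − 0.062320·(0.400000 − 0.300000) / (0.062320 − 0.284818) = 0.400000 − (0.006232)/(-0.222498) = 0.428009
p(0.428009) = 0.001231
s_3 = 0.428009 − 0.001231·(0.428009 − 0.400000) / (0.001231 − 0.062320) = 0.428009 − (0.000034)/(-0.061089) = 0.428574

0.4286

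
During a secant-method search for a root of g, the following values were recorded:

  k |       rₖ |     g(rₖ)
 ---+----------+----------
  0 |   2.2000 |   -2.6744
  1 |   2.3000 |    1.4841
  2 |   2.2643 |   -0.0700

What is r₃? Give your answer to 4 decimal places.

2.2659

r₃ = 2.2643 − (-0.0700)·(2.2643 − 2.3000) / (-0.0700 − 1.4841)
   = 2.2643 − (0.002499)/(-1.554100) = 2.265908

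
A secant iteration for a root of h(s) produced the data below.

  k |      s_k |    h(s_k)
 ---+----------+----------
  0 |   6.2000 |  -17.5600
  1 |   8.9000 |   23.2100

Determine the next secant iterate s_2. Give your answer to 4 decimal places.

s_2 = 8.9000 − 23.2100·(8.9000 − 6.2000) / (23.2100 − (-17.5600))
   = 8.9000 − (62.667000)/(40.770000) = 7.362914

7.3629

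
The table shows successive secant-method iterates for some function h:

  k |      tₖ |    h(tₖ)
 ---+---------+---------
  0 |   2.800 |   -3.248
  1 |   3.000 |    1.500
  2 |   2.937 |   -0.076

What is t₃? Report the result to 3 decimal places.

2.940

t₃ = 2.937 − (-0.076)·(2.937 − 3.000) / (-0.076 − 1.500)
   = 2.937 − (0.00479)/(-1.57600) = 2.94004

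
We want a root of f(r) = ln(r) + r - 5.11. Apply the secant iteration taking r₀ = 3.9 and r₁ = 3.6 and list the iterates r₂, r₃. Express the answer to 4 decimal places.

f(3.9) = 0.150977, f(3.6) = -0.229066
r₂ = 3.600000 − (-0.229066)·(3.600000 − 3.900000) / (-0.229066 − 0.150977) = 3.600000 − (0.068720)/(-0.380043) = 3.780821
f(3.780821) = 0.000763
r₃ = 3.780821 − 0.000763·(3.780821 − 3.600000) / (0.000763 − (-0.229066)) = 3.780821 − (0.000138)/(0.229829) = 3.780221

3.7808, 3.7802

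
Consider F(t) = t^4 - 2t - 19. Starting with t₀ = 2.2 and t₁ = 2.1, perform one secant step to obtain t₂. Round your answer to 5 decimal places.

F(2.2) = 0.0256000, F(2.1) = -3.7519000
t₂ = 2.1000000 − (-3.7519000)·(2.1000000 − 2.2000000) / (-3.7519000 − 0.0256000) = 2.1000000 − (0.3751900)/(-3.7775000) = 2.1993223

2.19932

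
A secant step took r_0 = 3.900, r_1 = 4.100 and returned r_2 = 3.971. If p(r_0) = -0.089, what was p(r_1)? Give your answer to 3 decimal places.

0.162

The secant line through (3.900, -0.089) and (4.100, p(r_1)) crosses zero at r_2 = 3.971.
So (3.900, -0.089), (4.100, p(r_1)), (3.971, 0) are collinear:
p(r_1) = -0.089 · (4.100 − 3.971) / (3.900 − 3.971) = -0.089 · (0.12900)/(-0.07100) = 0.16170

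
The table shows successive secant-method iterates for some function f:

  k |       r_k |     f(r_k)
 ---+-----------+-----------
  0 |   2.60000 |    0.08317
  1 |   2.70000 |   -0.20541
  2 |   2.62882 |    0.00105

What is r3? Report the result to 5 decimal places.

r3 = 2.62882 − 0.00105·(2.62882 − 2.70000) / (0.00105 − (-0.20541))
   = 2.62882 − (-0.0000747)/(0.2064600) = 2.6291820

2.62918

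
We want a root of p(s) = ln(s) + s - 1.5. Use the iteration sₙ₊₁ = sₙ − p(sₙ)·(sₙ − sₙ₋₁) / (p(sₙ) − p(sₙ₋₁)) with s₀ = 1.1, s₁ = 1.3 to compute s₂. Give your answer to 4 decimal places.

1.2660

p(1.1) = -0.304690, p(1.3) = 0.062364
s₂ = 1.300000 − 0.062364·(1.300000 − 1.100000) / (0.062364 − (-0.304690)) = 1.300000 − (0.012473)/(0.367054) = 1.266019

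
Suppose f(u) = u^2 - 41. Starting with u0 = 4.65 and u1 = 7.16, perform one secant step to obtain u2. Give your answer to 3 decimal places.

6.291

f(4.65) = -19.37750, f(7.16) = 10.26560
u2 = 7.16000 − 10.26560·(7.16000 − 4.65000) / (10.26560 − (-19.37750)) = 7.16000 − (25.76666)/(29.64310) = 6.29077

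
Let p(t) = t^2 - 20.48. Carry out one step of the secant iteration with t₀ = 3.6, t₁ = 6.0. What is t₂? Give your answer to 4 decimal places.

4.3833

p(3.6) = -7.520000, p(6.0) = 15.520000
t₂ = 6.000000 − 15.520000·(6.000000 − 3.600000) / (15.520000 − (-7.520000)) = 6.000000 − (37.248000)/(23.040000) = 4.383333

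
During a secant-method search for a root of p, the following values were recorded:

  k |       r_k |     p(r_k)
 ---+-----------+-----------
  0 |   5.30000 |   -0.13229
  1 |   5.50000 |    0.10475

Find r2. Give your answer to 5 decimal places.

5.41162

r2 = 5.50000 − 0.10475·(5.50000 − 5.30000) / (0.10475 − (-0.13229))
   = 5.50000 − (0.0209500)/(0.2370400) = 5.4116183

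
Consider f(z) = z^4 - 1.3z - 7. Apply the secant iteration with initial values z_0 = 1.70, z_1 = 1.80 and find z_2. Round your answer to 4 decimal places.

1.7426

f(1.70) = -0.857900, f(1.80) = 1.157600
z_2 = 1.800000 − 1.157600·(1.800000 − 1.700000) / (1.157600 − (-0.857900)) = 1.800000 − (0.115760)/(2.015500) = 1.742565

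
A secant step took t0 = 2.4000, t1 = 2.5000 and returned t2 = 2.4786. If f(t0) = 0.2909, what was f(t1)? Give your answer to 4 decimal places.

The secant line through (2.4000, 0.2909) and (2.5000, f(t1)) crosses zero at t2 = 2.4786.
So (2.4000, 0.2909), (2.5000, f(t1)), (2.4786, 0) are collinear:
f(t1) = 0.2909 · (2.5000 − 2.4786) / (2.4000 − 2.4786) = 0.2909 · (0.021400)/(-0.078600) = -0.079202

-0.0792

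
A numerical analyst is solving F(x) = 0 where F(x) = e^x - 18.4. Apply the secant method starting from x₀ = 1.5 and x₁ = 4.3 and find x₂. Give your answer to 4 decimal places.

2.0630

F(1.5) = -13.918311, F(4.3) = 55.299794
x₂ = 4.300000 − 55.299794·(4.300000 − 1.500000) / (55.299794 − (-13.918311)) = 4.300000 − (154.839422)/(69.218105) = 2.063021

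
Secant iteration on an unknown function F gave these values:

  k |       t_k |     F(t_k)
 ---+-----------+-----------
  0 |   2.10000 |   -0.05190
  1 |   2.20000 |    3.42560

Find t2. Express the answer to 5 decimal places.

t2 = 2.20000 − 3.42560·(2.20000 − 2.10000) / (3.42560 − (-0.05190))
   = 2.20000 − (0.3425600)/(3.4775000) = 2.1014925

2.10149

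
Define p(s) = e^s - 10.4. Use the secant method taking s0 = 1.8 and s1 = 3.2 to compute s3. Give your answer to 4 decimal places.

2.2616

p(1.8) = -4.350353, p(3.2) = 14.132530
s2 = 3.200000 − 14.132530·(3.200000 − 1.800000) / (14.132530 − (-4.350353)) = 3.200000 − (19.785542)/(18.482883) = 2.129521
p(2.129521) = -1.989165
s3 = 2.129521 − (-1.989165)·(2.129521 − 3.200000) / (-1.989165 − 14.132530) = 2.129521 − (2.129360)/(-16.121695) = 2.261601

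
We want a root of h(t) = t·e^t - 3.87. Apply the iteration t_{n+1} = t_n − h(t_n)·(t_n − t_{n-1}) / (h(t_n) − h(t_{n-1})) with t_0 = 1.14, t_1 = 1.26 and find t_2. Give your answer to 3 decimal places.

h(1.14) = -0.30548, h(1.26) = 0.57203
t_2 = 1.26000 − 0.57203·(1.26000 − 1.14000) / (0.57203 − (-0.30548)) = 1.26000 − (0.06864)/(0.87752) = 1.18177

1.182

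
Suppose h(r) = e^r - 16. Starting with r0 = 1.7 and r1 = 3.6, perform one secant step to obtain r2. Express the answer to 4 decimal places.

h(1.7) = -10.526053, h(3.6) = 20.598234
r2 = 3.600000 − 20.598234·(3.600000 − 1.700000) / (20.598234 − (-10.526053)) = 3.600000 − (39.136645)/(31.124287) = 2.342569

2.3426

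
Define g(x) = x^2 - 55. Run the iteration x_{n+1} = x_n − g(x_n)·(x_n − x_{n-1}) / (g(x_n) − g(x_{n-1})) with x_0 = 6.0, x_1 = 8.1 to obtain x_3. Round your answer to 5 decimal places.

g(6.0) = -19.0000000, g(8.1) = 10.6100000
x_2 = 8.1000000 − 10.6100000·(8.1000000 − 6.0000000) / (10.6100000 − (-19.0000000)) = 8.1000000 − (22.2810000)/(29.6100000) = 7.3475177
g(7.3475177) = -1.0139832
x_3 = 7.3475177 − (-1.0139832)·(7.3475177 − 8.1000000) / (-1.0139832 − 10.6100000) = 7.3475177 − (0.7630044)/(-11.6239832) = 7.4131583

7.41316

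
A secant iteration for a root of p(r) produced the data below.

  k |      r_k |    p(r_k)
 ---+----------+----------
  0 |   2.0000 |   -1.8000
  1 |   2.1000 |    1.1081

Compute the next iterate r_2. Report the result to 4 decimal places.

2.0619

r_2 = 2.1000 − 1.1081·(2.1000 − 2.0000) / (1.1081 − (-1.8000))
   = 2.1000 − (0.110810)/(2.908100) = 2.061896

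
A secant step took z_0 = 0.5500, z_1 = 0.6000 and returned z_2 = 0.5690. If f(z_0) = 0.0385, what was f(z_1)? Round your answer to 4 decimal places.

-0.0628

The secant line through (0.5500, 0.0385) and (0.6000, f(z_1)) crosses zero at z_2 = 0.5690.
So (0.5500, 0.0385), (0.6000, f(z_1)), (0.5690, 0) are collinear:
f(z_1) = 0.0385 · (0.6000 − 0.5690) / (0.5500 − 0.5690) = 0.0385 · (0.031000)/(-0.019000) = -0.062816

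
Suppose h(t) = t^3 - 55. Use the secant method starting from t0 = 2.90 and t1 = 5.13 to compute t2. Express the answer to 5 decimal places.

3.51711

h(2.90) = -30.6110000, h(5.13) = 80.0056970
t2 = 5.1300000 − 80.0056970·(5.1300000 − 2.9000000) / (80.0056970 − (-30.6110000)) = 5.1300000 − (178.4127043)/(110.6166970) = 3.5171087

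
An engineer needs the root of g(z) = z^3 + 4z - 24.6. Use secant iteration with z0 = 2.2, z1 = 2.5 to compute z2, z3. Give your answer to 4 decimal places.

2.4502, 2.4542

g(2.2) = -5.152000, g(2.5) = 1.025000
z2 = 2.500000 − 1.025000·(2.500000 − 2.200000) / (1.025000 − (-5.152000)) = 2.500000 − (0.307500)/(6.177000) = 2.450219
g(2.450219) = -0.089065
z3 = 2.450219 − (-0.089065)·(2.450219 − 2.500000) / (-0.089065 − 1.025000) = 2.450219 − (0.004434)/(-1.114065) = 2.454198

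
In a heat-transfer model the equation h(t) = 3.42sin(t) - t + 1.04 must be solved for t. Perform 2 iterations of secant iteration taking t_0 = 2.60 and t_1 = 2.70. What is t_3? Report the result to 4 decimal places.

2.6511

h(2.60) = 0.203015, h(2.70) = -0.198361
t_2 = 2.700000 − (-0.198361)·(2.700000 − 2.600000) / (-0.198361 − 0.203015) = 2.700000 − (-0.019836)/(-0.401376) = 2.650580
h(2.650580) = 0.002017
t_3 = 2.650580 − 0.002017·(2.650580 − 2.700000) / (0.002017 − (-0.198361)) = 2.650580 − (-0.000100)/(0.200377) = 2.651077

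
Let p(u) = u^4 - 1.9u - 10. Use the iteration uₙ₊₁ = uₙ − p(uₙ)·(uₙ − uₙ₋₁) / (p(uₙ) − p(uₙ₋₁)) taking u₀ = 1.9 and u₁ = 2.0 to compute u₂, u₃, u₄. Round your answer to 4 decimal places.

p(1.9) = -0.577900, p(2.0) = 2.200000
u₂ = 2.000000 − 2.200000·(2.000000 − 1.900000) / (2.200000 − (-0.577900)) = 2.000000 − (0.220000)/(2.777900) = 1.920803
p(1.920803) = -0.037219
u₃ = 1.920803 − (-0.037219)·(1.920803 − 2.000000) / (-0.037219 − 2.200000) = 1.920803 − (0.002948)/(-2.237219) = 1.922121
p(1.922121) = -0.002336
u₄ = 1.922121 − (-0.002336)·(1.922121 − 1.920803) / (-0.002336 − (-0.037219)) = 1.922121 − (-0.000003)/(0.034884) = 1.922209

1.9208, 1.9221, 1.9222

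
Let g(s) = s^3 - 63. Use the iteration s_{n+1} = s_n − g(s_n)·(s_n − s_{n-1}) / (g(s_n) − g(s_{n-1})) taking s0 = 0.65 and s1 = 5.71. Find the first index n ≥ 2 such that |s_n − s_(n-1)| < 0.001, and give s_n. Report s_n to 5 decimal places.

g(0.65) = -62.7253750, g(5.71) = 123.1694110
s2 = 5.7100000 − 123.1694110·(5.0600000)/(185.8947860) = 2.3573658;  |Δ| = 3.3526342
g(2.3573658) = -49.8997094
s3 = 2.3573658 − (-49.8997094)·(-3.3526342)/(-173.0691204) = 3.3240054;  |Δ| = 0.9666396
g(3.3240054) = -26.2730237
s4 = 3.3240054 − (-26.2730237)·(0.9666396)/(23.6266857) = 4.3989148;  |Δ| = 1.0749094
g(4.3989148) = 22.1209885
s5 = 4.3989148 − 22.1209885·(1.0749094)/(48.3940122) = 3.9075718;  |Δ| = 0.4913430
g(3.9075718) = -3.3348257
s6 = 3.9075718 − (-3.3348257)·(-0.4913430)/(-25.4558141) = 3.9719400;  |Δ| = 0.0643681
g(3.9719400) = -0.3374550
s7 = 3.9719400 − (-0.3374550)·(0.0643681)/(2.9973706) = 3.9791868;  |Δ| = 0.0072468
g(3.9791868) = 0.0061544
s8 = 3.9791868 − 0.0061544·(0.0072468)/(0.3436095) = 3.9790570;  |Δ| = 0.0001298
|s8 − s7| = 0.0001298 < 0.001

n = 8, s_n = 3.97906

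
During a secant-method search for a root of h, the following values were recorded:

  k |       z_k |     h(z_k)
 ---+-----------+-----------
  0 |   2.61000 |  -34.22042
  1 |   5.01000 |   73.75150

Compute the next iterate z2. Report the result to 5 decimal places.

z2 = 5.01000 − 73.75150·(5.01000 − 2.61000) / (73.75150 − (-34.22042))
   = 5.01000 − (177.0036000)/(107.9719200) = 3.3706515

3.37065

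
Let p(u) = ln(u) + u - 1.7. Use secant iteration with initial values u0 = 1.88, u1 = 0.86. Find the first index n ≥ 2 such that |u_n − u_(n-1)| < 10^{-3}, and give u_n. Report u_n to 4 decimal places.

n = 5, u_n = 1.3788

p(1.88) = 0.811272, p(0.86) = -0.990823
u2 = 0.860000 − (-0.990823)·(-1.020000)/(-1.802095) = 1.420814;  |Δ| = 0.560814
p(1.420814) = 0.072043
u3 = 1.420814 − 0.072043·(0.560814)/(1.062866) = 1.382801;  |Δ| = 0.038013
p(1.382801) = 0.006911
u4 = 1.382801 − 0.006911·(-0.038013)/(-0.065132) = 1.378767;  |Δ| = 0.004034
p(1.378767) = -0.000044
u5 = 1.378767 − (-0.000044)·(-0.004034)/(-0.006955) = 1.378792;  |Δ| = 0.000025
|u5 − u4| = 0.000025 < 10^{-3}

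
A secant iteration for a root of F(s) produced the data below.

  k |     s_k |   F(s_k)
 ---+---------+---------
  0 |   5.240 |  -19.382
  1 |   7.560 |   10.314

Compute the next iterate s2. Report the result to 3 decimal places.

6.754

s2 = 7.560 − 10.314·(7.560 − 5.240) / (10.314 − (-19.382))
   = 7.560 − (23.92848)/(29.69600) = 6.75422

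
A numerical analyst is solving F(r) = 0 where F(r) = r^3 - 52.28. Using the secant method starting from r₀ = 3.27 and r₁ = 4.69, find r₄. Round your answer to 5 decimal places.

3.73991

F(3.27) = -17.3142170, F(4.69) = 50.8817090
r₂ = 4.6900000 − 50.8817090·(4.6900000 − 3.2700000) / (50.8817090 − (-17.3142170)) = 4.6900000 − (72.2520268)/(68.1959260) = 3.6305228
F(3.6305228) = -4.4271822
r₃ = 3.6305228 − (-4.4271822)·(3.6305228 − 4.6900000) / (-4.4271822 − 50.8817090) = 3.6305228 − (4.6904985)/(-55.3088912) = 3.7153283
F(3.7153283) = -0.9948537
r₄ = 3.7153283 − (-0.9948537)·(3.7153283 − 3.6305228) / (-0.9948537 − (-4.4271822)) = 3.7153283 − (-0.0843691)/(3.4323286) = 3.7399090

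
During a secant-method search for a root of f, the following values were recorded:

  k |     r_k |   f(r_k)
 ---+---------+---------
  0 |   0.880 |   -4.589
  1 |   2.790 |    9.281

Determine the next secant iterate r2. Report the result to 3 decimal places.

r2 = 2.790 − 9.281·(2.790 − 0.880) / (9.281 − (-4.589))
   = 2.790 − (17.72671)/(13.87000) = 1.51194

1.512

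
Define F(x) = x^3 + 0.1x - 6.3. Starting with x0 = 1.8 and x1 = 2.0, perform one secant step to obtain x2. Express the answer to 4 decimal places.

1.8263

F(1.8) = -0.288000, F(2.0) = 1.900000
x2 = 2.000000 − 1.900000·(2.000000 − 1.800000) / (1.900000 − (-0.288000)) = 2.000000 − (0.380000)/(2.188000) = 1.826325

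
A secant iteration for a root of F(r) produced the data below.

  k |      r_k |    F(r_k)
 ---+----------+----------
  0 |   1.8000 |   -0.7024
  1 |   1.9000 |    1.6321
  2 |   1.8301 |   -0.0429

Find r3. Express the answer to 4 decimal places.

1.8319

r3 = 1.8301 − (-0.0429)·(1.8301 − 1.9000) / (-0.0429 − 1.6321)
   = 1.8301 − (0.002999)/(-1.675000) = 1.831890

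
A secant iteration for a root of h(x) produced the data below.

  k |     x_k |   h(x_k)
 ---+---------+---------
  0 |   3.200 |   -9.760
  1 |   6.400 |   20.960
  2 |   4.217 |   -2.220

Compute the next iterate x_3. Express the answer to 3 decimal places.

x_3 = 4.217 − (-2.220)·(4.217 − 6.400) / (-2.220 − 20.960)
   = 4.217 − (4.84626)/(-23.18000) = 4.42607

4.426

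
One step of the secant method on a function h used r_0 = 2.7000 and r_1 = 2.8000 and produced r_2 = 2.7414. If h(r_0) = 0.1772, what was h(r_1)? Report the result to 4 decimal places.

-0.2508

The secant line through (2.7000, 0.1772) and (2.8000, h(r_1)) crosses zero at r_2 = 2.7414.
So (2.7000, 0.1772), (2.8000, h(r_1)), (2.7414, 0) are collinear:
h(r_1) = 0.1772 · (2.8000 − 2.7414) / (2.7000 − 2.7414) = 0.1772 · (0.058600)/(-0.041400) = -0.250819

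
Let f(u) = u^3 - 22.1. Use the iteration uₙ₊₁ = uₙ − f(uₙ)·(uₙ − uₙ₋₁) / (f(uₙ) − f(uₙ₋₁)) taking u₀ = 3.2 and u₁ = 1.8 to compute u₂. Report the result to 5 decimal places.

2.64553

f(3.2) = 10.6680000, f(1.8) = -16.2680000
u₂ = 1.8000000 − (-16.2680000)·(1.8000000 − 3.2000000) / (-16.2680000 − 10.6680000) = 1.8000000 − (22.7752000)/(-26.9360000) = 2.6455301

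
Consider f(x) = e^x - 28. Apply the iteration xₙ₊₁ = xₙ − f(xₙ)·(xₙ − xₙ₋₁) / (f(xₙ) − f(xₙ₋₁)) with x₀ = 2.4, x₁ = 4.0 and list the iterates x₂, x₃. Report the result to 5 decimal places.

3.02336, 3.23683

f(2.4) = -16.9768236, f(4.0) = 26.5981500
x₂ = 4.0000000 − 26.5981500·(4.0000000 − 2.4000000) / (26.5981500 − (-16.9768236)) = 4.0000000 − (42.5570401)/(43.5749737) = 3.0233605
f(3.0233605) = -7.4397313
x₃ = 3.0233605 − (-7.4397313)·(3.0233605 − 4.0000000) / (-7.4397313 − 26.5981500) = 3.0233605 − (7.2659354)/(-34.0378813) = 3.2368267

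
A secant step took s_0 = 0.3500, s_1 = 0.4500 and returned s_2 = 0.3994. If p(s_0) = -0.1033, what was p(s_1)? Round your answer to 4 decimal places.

0.1058

The secant line through (0.3500, -0.1033) and (0.4500, p(s_1)) crosses zero at s_2 = 0.3994.
So (0.3500, -0.1033), (0.4500, p(s_1)), (0.3994, 0) are collinear:
p(s_1) = -0.1033 · (0.4500 − 0.3994) / (0.3500 − 0.3994) = -0.1033 · (0.050600)/(-0.049400) = 0.105809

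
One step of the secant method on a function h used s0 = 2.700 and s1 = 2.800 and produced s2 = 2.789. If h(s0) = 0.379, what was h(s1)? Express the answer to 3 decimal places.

The secant line through (2.700, 0.379) and (2.800, h(s1)) crosses zero at s2 = 2.789.
So (2.700, 0.379), (2.800, h(s1)), (2.789, 0) are collinear:
h(s1) = 0.379 · (2.800 − 2.789) / (2.700 − 2.789) = 0.379 · (0.01100)/(-0.08900) = -0.04684

-0.047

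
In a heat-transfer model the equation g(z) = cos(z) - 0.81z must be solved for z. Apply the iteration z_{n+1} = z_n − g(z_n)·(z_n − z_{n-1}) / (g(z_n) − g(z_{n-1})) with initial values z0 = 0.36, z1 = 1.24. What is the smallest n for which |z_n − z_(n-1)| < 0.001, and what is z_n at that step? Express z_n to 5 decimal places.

g(0.36) = 0.6442968, g(1.24) = -0.6796037
z2 = 1.2400000 − (-0.6796037)·(0.8800000)/(-1.3239005) = 0.7882657;  |Δ| = 0.4517343
g(0.7882657) = 0.0665810
z3 = 0.7882657 − 0.0665810·(-0.4517343)/(0.7461847) = 0.8285733;  |Δ| = 0.0403076
g(0.8285733) = 0.0047835
z4 = 0.8285733 − 0.0047835·(0.0403076)/(-0.0617975) = 0.8316934;  |Δ| = 0.0031200
g(0.8316934) = -0.0000464
z5 = 0.8316934 − (-0.0000464)·(0.0031200)/(-0.0048299) = 0.8316634;  |Δ| = 0.0000300
|z5 − z4| = 0.0000300 < 0.001

n = 5, z_n = 0.83166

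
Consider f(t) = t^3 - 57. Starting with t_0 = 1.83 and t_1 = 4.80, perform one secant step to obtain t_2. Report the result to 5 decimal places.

f(1.83) = -50.8715130, f(4.80) = 53.5920000
t_2 = 4.8000000 − 53.5920000·(4.8000000 − 1.8300000) / (53.5920000 − (-50.8715130)) = 4.8000000 − (159.1682400)/(104.4635130) = 3.2763269

3.27633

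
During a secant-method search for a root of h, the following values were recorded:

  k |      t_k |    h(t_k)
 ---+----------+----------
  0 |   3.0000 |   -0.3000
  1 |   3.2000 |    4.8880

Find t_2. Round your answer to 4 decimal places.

t_2 = 3.2000 − 4.8880·(3.2000 − 3.0000) / (4.8880 − (-0.3000))
   = 3.2000 − (0.977600)/(5.188000) = 3.011565

3.0116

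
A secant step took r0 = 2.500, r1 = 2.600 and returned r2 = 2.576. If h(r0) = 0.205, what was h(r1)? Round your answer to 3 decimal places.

-0.065

The secant line through (2.500, 0.205) and (2.600, h(r1)) crosses zero at r2 = 2.576.
So (2.500, 0.205), (2.600, h(r1)), (2.576, 0) are collinear:
h(r1) = 0.205 · (2.600 − 2.576) / (2.500 − 2.576) = 0.205 · (0.02400)/(-0.07600) = -0.06474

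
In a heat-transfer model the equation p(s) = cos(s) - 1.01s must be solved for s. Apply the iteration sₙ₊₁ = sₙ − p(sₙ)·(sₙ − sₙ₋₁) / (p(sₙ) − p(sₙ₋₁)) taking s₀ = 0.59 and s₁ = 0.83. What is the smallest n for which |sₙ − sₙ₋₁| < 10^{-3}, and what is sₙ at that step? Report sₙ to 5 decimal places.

n = 4, sₙ = 0.73469

p(0.59) = 0.2350407, p(0.83) = -0.1634242
s₂ = 0.8300000 − (-0.1634242)·(0.2400000)/(-0.3984649) = 0.7315677;  |Δ| = 0.0984323
p(0.7315677) = 0.0052447
s₃ = 0.7315677 − 0.0052447·(-0.0984323)/(0.1686689) = 0.7346284;  |Δ| = 0.0030607
p(0.7346284) = 0.0001052
s₄ = 0.7346284 − 0.0001052·(0.0030607)/(-0.0051394) = 0.7346911;  |Δ| = 0.0000627
|s₄ − s₃| = 0.0000627 < 10^{-3}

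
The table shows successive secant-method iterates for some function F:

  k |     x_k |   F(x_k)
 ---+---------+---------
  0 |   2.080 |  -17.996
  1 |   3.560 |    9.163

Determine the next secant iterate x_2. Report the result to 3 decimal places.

x_2 = 3.560 − 9.163·(3.560 − 2.080) / (9.163 − (-17.996))
   = 3.560 − (13.56124)/(27.15900) = 3.06067

3.061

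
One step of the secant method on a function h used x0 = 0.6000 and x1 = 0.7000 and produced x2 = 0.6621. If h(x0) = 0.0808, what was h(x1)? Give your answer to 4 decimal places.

The secant line through (0.6000, 0.0808) and (0.7000, h(x1)) crosses zero at x2 = 0.6621.
So (0.6000, 0.0808), (0.7000, h(x1)), (0.6621, 0) are collinear:
h(x1) = 0.0808 · (0.7000 − 0.6621) / (0.6000 − 0.6621) = 0.0808 · (0.037900)/(-0.062100) = -0.049313

-0.0493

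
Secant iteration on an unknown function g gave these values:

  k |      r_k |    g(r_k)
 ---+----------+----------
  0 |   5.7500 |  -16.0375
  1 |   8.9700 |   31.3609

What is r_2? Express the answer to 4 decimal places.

6.8395

r_2 = 8.9700 − 31.3609·(8.9700 − 5.7500) / (31.3609 − (-16.0375))
   = 8.9700 − (100.982098)/(47.398400) = 6.839504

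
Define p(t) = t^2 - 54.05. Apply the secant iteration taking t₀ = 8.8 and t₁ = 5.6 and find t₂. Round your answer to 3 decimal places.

p(8.8) = 23.39000, p(5.6) = -22.69000
t₂ = 5.60000 − (-22.69000)·(5.60000 − 8.80000) / (-22.69000 − 23.39000) = 5.60000 − (72.60800)/(-46.08000) = 7.17569

7.176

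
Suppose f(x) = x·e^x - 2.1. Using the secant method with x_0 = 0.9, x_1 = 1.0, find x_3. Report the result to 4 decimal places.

f(0.9) = 0.113643, f(1.0) = 0.618282
x_2 = 1.000000 − 0.618282·(1.000000 − 0.900000) / (0.618282 − 0.113643) = 1.000000 − (0.061828)/(0.504639) = 0.877480
f(0.877480) = 0.010194
x_3 = 0.877480 − 0.010194·(0.877480 − 1.000000) / (0.010194 − 0.618282) = 0.877480 − (-0.001249)/(-0.608088) = 0.875427

0.8754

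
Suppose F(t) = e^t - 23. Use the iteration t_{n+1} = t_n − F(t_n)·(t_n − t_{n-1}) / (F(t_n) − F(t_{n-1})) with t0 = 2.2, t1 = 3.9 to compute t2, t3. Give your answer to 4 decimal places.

F(2.2) = -13.974987, F(3.9) = 26.402449
t2 = 3.900000 − 26.402449·(3.900000 − 2.200000) / (26.402449 − (-13.974987)) = 3.900000 − (44.884163)/(40.377436) = 2.788385
F(2.788385) = -6.745253
t3 = 2.788385 − (-6.745253)·(2.788385 − 3.900000) / (-6.745253 − 26.402449) = 2.788385 − (7.498124)/(-33.147702) = 3.014588

2.7884, 3.0146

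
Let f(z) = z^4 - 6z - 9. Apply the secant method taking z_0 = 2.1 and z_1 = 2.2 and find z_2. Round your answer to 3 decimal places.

2.164

f(2.1) = -2.15190, f(2.2) = 1.22560
z_2 = 2.20000 − 1.22560·(2.20000 − 2.10000) / (1.22560 − (-2.15190)) = 2.20000 − (0.12256)/(3.37750) = 2.16371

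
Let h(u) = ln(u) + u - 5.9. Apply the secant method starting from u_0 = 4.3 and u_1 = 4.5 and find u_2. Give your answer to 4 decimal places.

4.4152

h(4.3) = -0.141385, h(4.5) = 0.104077
u_2 = 4.500000 − 0.104077·(4.500000 − 4.300000) / (0.104077 − (-0.141385)) = 4.500000 − (0.020815)/(0.245462) = 4.415199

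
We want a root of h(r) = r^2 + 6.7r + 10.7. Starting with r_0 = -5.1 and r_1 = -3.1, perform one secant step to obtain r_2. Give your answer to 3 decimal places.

-3.407

h(-5.1) = 2.54000, h(-3.1) = -0.46000
r_2 = -3.10000 − (-0.46000)·(-3.10000 − (-5.10000)) / (-0.46000 − 2.54000) = -3.10000 − (-0.92000)/(-3.00000) = -3.40667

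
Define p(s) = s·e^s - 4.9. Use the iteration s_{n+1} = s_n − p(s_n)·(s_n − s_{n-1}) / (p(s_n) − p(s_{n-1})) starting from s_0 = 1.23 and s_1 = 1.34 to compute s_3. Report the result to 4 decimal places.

p(1.23) = -0.691888, p(1.34) = 0.217518
s_2 = 1.340000 − 0.217518·(1.340000 − 1.230000) / (0.217518 − (-0.691888)) = 1.340000 − (0.023927)/(0.909406) = 1.313689
p(1.313689) = -0.013243
s_3 = 1.313689 − (-0.013243)·(1.313689 − 1.340000) / (-0.013243 − 0.217518) = 1.313689 − (0.000348)/(-0.230761) = 1.315199

1.3152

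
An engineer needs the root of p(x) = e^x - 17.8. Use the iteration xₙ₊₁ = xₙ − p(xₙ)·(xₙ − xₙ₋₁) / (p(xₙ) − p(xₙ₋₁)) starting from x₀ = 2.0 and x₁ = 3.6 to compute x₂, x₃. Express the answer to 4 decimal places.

p(2.0) = -10.410944, p(3.6) = 18.798234
x₂ = 3.600000 − 18.798234·(3.600000 − 2.000000) / (18.798234 − (-10.410944)) = 3.600000 − (30.077175)/(29.209178) = 2.570283
p(2.570283) = -4.730472
x₃ = 2.570283 − (-4.730472)·(2.570283 − 3.600000) / (-4.730472 − 18.798234) = 2.570283 − (4.871045)/(-23.528706) = 2.777309

2.5703, 2.7773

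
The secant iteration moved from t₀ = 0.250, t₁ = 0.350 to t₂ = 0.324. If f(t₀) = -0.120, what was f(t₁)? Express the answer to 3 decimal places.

0.042

The secant line through (0.250, -0.120) and (0.350, f(t₁)) crosses zero at t₂ = 0.324.
So (0.250, -0.120), (0.350, f(t₁)), (0.324, 0) are collinear:
f(t₁) = -0.120 · (0.350 − 0.324) / (0.250 − 0.324) = -0.120 · (0.02600)/(-0.07400) = 0.04216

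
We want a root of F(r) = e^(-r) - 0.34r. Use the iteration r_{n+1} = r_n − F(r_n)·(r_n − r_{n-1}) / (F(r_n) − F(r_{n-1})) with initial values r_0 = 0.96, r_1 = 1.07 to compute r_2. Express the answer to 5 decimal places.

F(0.96) = 0.0564929, F(1.07) = -0.0207915
r_2 = 1.0700000 − (-0.0207915)·(1.0700000 − 0.9600000) / (-0.0207915 − 0.0564929) = 1.0700000 − (-0.0022871)/(-0.0772844) = 1.0404072

1.04041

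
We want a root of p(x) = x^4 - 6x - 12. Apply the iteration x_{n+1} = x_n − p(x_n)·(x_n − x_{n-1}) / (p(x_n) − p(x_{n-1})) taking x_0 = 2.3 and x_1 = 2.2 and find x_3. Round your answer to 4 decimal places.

p(2.3) = 2.184100, p(2.2) = -1.774400
x_2 = 2.200000 − (-1.774400)·(2.200000 − 2.300000) / (-1.774400 − 2.184100) = 2.200000 − (0.177440)/(-3.958500) = 2.244825
p(2.244825) = -0.075015
x_3 = 2.244825 − (-0.075015)·(2.244825 − 2.200000) / (-0.075015 − (-1.774400)) = 2.244825 − (-0.003363)/(1.699385) = 2.246804

2.2468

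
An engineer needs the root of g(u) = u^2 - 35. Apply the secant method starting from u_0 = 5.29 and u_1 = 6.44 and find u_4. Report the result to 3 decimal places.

5.916

g(5.29) = -7.01590, g(6.44) = 6.47360
u_2 = 6.44000 − 6.47360·(6.44000 − 5.29000) / (6.47360 − (-7.01590)) = 6.44000 − (7.44464)/(13.48950) = 5.88812
g(5.88812) = -0.33009
u_3 = 5.88812 − (-0.33009)·(5.88812 − 6.44000) / (-0.33009 − 6.47360) = 5.88812 − (0.18217)/(-6.80369) = 5.91489
g(5.91489) = -0.01406
u_4 = 5.91489 − (-0.01406)·(5.91489 − 5.88812) / (-0.01406 − (-0.33009)) = 5.91489 − (-0.00038)/(0.31603) = 5.91608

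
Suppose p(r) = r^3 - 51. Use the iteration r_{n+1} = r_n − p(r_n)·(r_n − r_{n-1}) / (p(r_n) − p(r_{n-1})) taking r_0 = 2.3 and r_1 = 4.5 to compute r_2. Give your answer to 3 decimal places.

p(2.3) = -38.83300, p(4.5) = 40.12500
r_2 = 4.50000 − 40.12500·(4.50000 − 2.30000) / (40.12500 − (-38.83300)) = 4.50000 − (88.27500)/(78.95800) = 3.38200

3.382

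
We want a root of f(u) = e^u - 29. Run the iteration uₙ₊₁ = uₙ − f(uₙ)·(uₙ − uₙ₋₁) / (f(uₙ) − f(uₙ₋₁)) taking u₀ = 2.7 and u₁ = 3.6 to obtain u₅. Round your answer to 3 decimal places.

3.367

f(2.7) = -14.12027, f(3.6) = 7.59823
u₂ = 3.60000 − 7.59823·(3.60000 − 2.70000) / (7.59823 − (-14.12027)) = 3.60000 − (6.83841)/(21.71850) = 3.28513
f(3.28513) = -2.28743
u₃ = 3.28513 − (-2.28743)·(3.28513 − 3.60000) / (-2.28743 − 7.59823) = 3.28513 − (0.72023)/(-9.88566) = 3.35799
f(3.35799) = -0.26860
u₄ = 3.35799 − (-0.26860)·(3.35799 − 3.28513) / (-0.26860 − (-2.28743)) = 3.35799 − (-0.01957)/(2.01883) = 3.36768
f(3.36768) = 0.01126
u₅ = 3.36768 − 0.01126·(3.36768 − 3.35799) / (0.01126 − (-0.26860)) = 3.36768 − (0.00011)/(0.27986) = 3.36729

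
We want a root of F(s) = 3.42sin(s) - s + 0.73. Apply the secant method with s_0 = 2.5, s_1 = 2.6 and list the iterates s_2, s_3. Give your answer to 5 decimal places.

2.57212, 2.57261

F(2.5) = 0.2767747, F(2.6) = -0.1069853
s_2 = 2.6000000 − (-0.1069853)·(2.6000000 − 2.5000000) / (-0.1069853 − 0.2767747) = 2.6000000 − (-0.0106985)/(-0.3837600) = 2.5721218
F(2.5721218) = 0.0018959
s_3 = 2.5721218 − 0.0018959·(2.5721218 − 2.6000000) / (0.0018959 − (-0.1069853)) = 2.5721218 − (-0.0000529)/(0.1088812) = 2.5726073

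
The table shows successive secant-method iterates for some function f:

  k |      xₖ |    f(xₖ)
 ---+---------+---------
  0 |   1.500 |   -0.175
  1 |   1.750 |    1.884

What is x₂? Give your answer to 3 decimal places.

1.521

x₂ = 1.750 − 1.884·(1.750 − 1.500) / (1.884 − (-0.175))
   = 1.750 − (0.47100)/(2.05900) = 1.52125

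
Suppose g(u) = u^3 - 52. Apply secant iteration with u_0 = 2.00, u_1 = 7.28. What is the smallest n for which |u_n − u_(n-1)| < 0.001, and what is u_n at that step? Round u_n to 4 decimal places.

n = 8, u_n = 3.7325

g(2.00) = -44.000000, g(7.28) = 333.828352
u_2 = 7.280000 − 333.828352·(5.280000)/(377.828352) = 2.614882;  |Δ| = 4.665118
g(2.614882) = -34.120454
u_3 = 2.614882 − (-34.120454)·(-4.665118)/(-367.948806) = 3.047486;  |Δ| = 0.432603
g(3.047486) = -23.697480
u_4 = 3.047486 − (-23.697480)·(0.432603)/(10.422974) = 4.031045;  |Δ| = 0.983559
g(4.031045) = 13.501761
u_5 = 4.031045 − 13.501761·(0.983559)/(37.199242) = 3.674054;  |Δ| = 0.356991
g(3.674054) = -2.405129
u_6 = 3.674054 − (-2.405129)·(-0.356991)/(-15.906890) = 3.728032;  |Δ| = 0.053977
g(3.728032) = -0.186998
u_7 = 3.728032 − (-0.186998)·(0.053977)/(2.218131) = 3.732582;  |Δ| = 0.004551
g(3.732582) = 0.002966
u_8 = 3.732582 − 0.002966·(0.004551)/(0.189964) = 3.732511;  |Δ| = 0.000071
|u_8 − u_7| = 0.000071 < 0.001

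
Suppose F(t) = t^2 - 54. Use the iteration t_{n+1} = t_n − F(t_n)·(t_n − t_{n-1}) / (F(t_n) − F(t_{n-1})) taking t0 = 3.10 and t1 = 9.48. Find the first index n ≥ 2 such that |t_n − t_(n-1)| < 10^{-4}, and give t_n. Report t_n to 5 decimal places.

F(3.10) = -44.3900000, F(9.48) = 35.8704000
t2 = 9.4800000 − 35.8704000·(6.3800000)/(80.2604000) = 6.6286169;  |Δ| = 2.8513831
F(6.6286169) = -10.0614386
t3 = 6.6286169 − (-10.0614386)·(-2.8513831)/(-45.9318386) = 7.2532166;  |Δ| = 0.6245998
F(7.2532166) = -1.3908484
t4 = 7.2532166 − (-1.3908484)·(0.6245998)/(8.6705902) = 7.3534086;  |Δ| = 0.1001920
F(7.3534086) = 0.0726183
t5 = 7.3534086 − 0.0726183·(0.1001920)/(1.4634667) = 7.3484370;  |Δ| = 0.0049716
F(7.3484370) = -0.0004734
t6 = 7.3484370 − (-0.0004734)·(-0.0049716)/(-0.0730917) = 7.3484692;  |Δ| = 0.0000322
|t6 − t5| = 0.0000322 < 10^{-4}

n = 6, t_n = 7.34847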